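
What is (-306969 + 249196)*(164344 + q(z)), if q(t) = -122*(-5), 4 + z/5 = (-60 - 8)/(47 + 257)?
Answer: -9529887442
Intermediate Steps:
z = -1605/76 (z = -20 + 5*((-60 - 8)/(47 + 257)) = -20 + 5*(-68/304) = -20 + 5*(-68*1/304) = -20 + 5*(-17/76) = -20 - 85/76 = -1605/76 ≈ -21.118)
q(t) = 610
(-306969 + 249196)*(164344 + q(z)) = (-306969 + 249196)*(164344 + 610) = -57773*164954 = -9529887442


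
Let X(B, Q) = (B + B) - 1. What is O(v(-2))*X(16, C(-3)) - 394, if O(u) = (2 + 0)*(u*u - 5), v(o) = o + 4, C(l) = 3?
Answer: -456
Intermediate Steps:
v(o) = 4 + o
X(B, Q) = -1 + 2*B (X(B, Q) = 2*B - 1 = -1 + 2*B)
O(u) = -10 + 2*u² (O(u) = 2*(u² - 5) = 2*(-5 + u²) = -10 + 2*u²)
O(v(-2))*X(16, C(-3)) - 394 = (-10 + 2*(4 - 2)²)*(-1 + 2*16) - 394 = (-10 + 2*2²)*(-1 + 32) - 394 = (-10 + 2*4)*31 - 394 = (-10 + 8)*31 - 394 = -2*31 - 394 = -62 - 394 = -456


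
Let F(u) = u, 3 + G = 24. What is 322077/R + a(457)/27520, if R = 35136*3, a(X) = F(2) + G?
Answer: 46176997/15108480 ≈ 3.0564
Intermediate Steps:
G = 21 (G = -3 + 24 = 21)
a(X) = 23 (a(X) = 2 + 21 = 23)
R = 105408
322077/R + a(457)/27520 = 322077/105408 + 23/27520 = 322077*(1/105408) + 23*(1/27520) = 107359/35136 + 23/27520 = 46176997/15108480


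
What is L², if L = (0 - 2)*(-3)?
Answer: 36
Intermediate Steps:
L = 6 (L = -2*(-3) = 6)
L² = 6² = 36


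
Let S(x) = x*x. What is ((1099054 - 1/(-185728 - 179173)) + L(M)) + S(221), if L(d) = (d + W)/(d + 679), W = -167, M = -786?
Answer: 44819227324025/39044407 ≈ 1.1479e+6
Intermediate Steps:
S(x) = x**2
L(d) = (-167 + d)/(679 + d) (L(d) = (d - 167)/(d + 679) = (-167 + d)/(679 + d))
((1099054 - 1/(-185728 - 179173)) + L(M)) + S(221) = ((1099054 - 1/(-185728 - 179173)) + (-167 - 786)/(679 - 786)) + 221**2 = ((1099054 - 1/(-364901)) - 953/(-107)) + 48841 = ((1099054 - 1*(-1/364901)) - 1/107*(-953)) + 48841 = ((1099054 + 1/364901) + 953/107) + 48841 = (401045903655/364901 + 953/107) + 48841 = 42912259441738/39044407 + 48841 = 44819227324025/39044407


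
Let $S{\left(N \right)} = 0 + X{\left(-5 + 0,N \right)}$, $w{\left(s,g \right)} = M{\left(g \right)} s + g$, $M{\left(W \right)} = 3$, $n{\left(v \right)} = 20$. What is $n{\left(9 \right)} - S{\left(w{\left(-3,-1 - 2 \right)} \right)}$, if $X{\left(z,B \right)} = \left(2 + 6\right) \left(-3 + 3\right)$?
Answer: $20$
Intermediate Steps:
$X{\left(z,B \right)} = 0$ ($X{\left(z,B \right)} = 8 \cdot 0 = 0$)
$w{\left(s,g \right)} = g + 3 s$ ($w{\left(s,g \right)} = 3 s + g = g + 3 s$)
$S{\left(N \right)} = 0$ ($S{\left(N \right)} = 0 + 0 = 0$)
$n{\left(9 \right)} - S{\left(w{\left(-3,-1 - 2 \right)} \right)} = 20 - 0 = 20 + 0 = 20$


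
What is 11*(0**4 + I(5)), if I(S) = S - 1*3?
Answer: 22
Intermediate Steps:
I(S) = -3 + S (I(S) = S - 3 = -3 + S)
11*(0**4 + I(5)) = 11*(0**4 + (-3 + 5)) = 11*(0 + 2) = 11*2 = 22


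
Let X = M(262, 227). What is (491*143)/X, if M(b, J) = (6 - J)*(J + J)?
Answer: -5401/7718 ≈ -0.69979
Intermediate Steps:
M(b, J) = 2*J*(6 - J) (M(b, J) = (6 - J)*(2*J) = 2*J*(6 - J))
X = -100334 (X = 2*227*(6 - 1*227) = 2*227*(6 - 227) = 2*227*(-221) = -100334)
(491*143)/X = (491*143)/(-100334) = 70213*(-1/100334) = -5401/7718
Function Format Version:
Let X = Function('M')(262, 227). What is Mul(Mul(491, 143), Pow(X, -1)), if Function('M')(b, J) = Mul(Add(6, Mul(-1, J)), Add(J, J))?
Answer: Rational(-5401, 7718) ≈ -0.69979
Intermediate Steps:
Function('M')(b, J) = Mul(2, J, Add(6, Mul(-1, J))) (Function('M')(b, J) = Mul(Add(6, Mul(-1, J)), Mul(2, J)) = Mul(2, J, Add(6, Mul(-1, J))))
X = -100334 (X = Mul(2, 227, Add(6, Mul(-1, 227))) = Mul(2, 227, Add(6, -227)) = Mul(2, 227, -221) = -100334)
Mul(Mul(491, 143), Pow(X, -1)) = Mul(Mul(491, 143), Pow(-100334, -1)) = Mul(70213, Rational(-1, 100334)) = Rational(-5401, 7718)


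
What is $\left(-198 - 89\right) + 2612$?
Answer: $2325$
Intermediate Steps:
$\left(-198 - 89\right) + 2612 = -287 + 2612 = 2325$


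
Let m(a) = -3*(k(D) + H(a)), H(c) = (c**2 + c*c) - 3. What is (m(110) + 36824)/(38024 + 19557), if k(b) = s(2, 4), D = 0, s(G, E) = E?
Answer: -35779/57581 ≈ -0.62137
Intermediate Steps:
H(c) = -3 + 2*c**2 (H(c) = (c**2 + c**2) - 3 = 2*c**2 - 3 = -3 + 2*c**2)
k(b) = 4
m(a) = -3 - 6*a**2 (m(a) = -3*(4 + (-3 + 2*a**2)) = -3*(1 + 2*a**2) = -3 - 6*a**2)
(m(110) + 36824)/(38024 + 19557) = ((-3 - 6*110**2) + 36824)/(38024 + 19557) = ((-3 - 6*12100) + 36824)/57581 = ((-3 - 72600) + 36824)*(1/57581) = (-72603 + 36824)*(1/57581) = -35779*1/57581 = -35779/57581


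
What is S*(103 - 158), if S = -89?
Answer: 4895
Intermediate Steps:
S*(103 - 158) = -89*(103 - 158) = -89*(-55) = 4895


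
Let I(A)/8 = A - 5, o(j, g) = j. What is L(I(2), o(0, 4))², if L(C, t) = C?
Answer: 576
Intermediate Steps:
I(A) = -40 + 8*A (I(A) = 8*(A - 5) = 8*(-5 + A) = -40 + 8*A)
L(I(2), o(0, 4))² = (-40 + 8*2)² = (-40 + 16)² = (-24)² = 576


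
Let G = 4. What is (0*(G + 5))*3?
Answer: 0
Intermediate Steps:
(0*(G + 5))*3 = (0*(4 + 5))*3 = (0*9)*3 = 0*3 = 0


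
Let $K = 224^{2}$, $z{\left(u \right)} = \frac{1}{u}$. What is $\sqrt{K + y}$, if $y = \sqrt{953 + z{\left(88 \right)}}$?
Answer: $\frac{\sqrt{24285184 + 11 \sqrt{1845030}}}{22} \approx 224.07$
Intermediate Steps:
$y = \frac{\sqrt{1845030}}{44}$ ($y = \sqrt{953 + \frac{1}{88}} = \sqrt{\frac{83865}{88}} = \frac{\sqrt{1845030}}{44} \approx 30.871$)
$K = 50176$
$\sqrt{K + y} = \sqrt{50176 + \frac{\sqrt{1845030}}{44}}$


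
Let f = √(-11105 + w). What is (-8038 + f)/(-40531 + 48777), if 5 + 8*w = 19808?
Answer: -4019/4123 + I*√138074/32984 ≈ -0.97478 + 0.011266*I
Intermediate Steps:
w = 19803/8 (w = -5/8 + (⅛)*19808 = -5/8 + 2476 = 19803/8 ≈ 2475.4)
f = I*√138074/4 (f = √(-11105 + 19803/8) = √(-69037/8) = I*√138074/4 ≈ 92.896*I)
(-8038 + f)/(-40531 + 48777) = (-8038 + I*√138074/4)/(-40531 + 48777) = (-8038 + I*√138074/4)/8246 = (-8038 + I*√138074/4)*(1/8246) = -4019/4123 + I*√138074/32984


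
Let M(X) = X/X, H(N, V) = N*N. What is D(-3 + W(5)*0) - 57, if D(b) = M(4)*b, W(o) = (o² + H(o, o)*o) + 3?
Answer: -60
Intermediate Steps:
H(N, V) = N²
M(X) = 1
W(o) = 3 + o² + o³ (W(o) = (o² + o²*o) + 3 = (o² + o³) + 3 = 3 + o² + o³)
D(b) = b (D(b) = 1*b = b)
D(-3 + W(5)*0) - 57 = (-3 + (3 + 5² + 5³)*0) - 57 = (-3 + (3 + 25 + 125)*0) - 57 = (-3 + 153*0) - 57 = (-3 + 0) - 57 = -3 - 57 = -60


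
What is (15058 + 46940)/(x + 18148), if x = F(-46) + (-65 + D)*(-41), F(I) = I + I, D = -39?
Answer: 10333/3720 ≈ 2.7777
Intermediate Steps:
F(I) = 2*I
x = 4172 (x = 2*(-46) + (-65 - 39)*(-41) = -92 - 104*(-41) = -92 + 4264 = 4172)
(15058 + 46940)/(x + 18148) = (15058 + 46940)/(4172 + 18148) = 61998/22320 = 61998*(1/22320) = 10333/3720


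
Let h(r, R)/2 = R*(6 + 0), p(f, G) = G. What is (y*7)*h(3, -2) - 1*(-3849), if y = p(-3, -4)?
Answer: 4521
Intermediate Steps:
y = -4
h(r, R) = 12*R (h(r, R) = 2*(R*(6 + 0)) = 2*(R*6) = 2*(6*R) = 12*R)
(y*7)*h(3, -2) - 1*(-3849) = (-4*7)*(12*(-2)) - 1*(-3849) = -28*(-24) + 3849 = 672 + 3849 = 4521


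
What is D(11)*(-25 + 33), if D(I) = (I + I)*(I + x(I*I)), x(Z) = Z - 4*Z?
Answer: -61952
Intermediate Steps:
x(Z) = -3*Z
D(I) = 2*I*(I - 3*I²) (D(I) = (I + I)*(I - 3*I*I) = (2*I)*(I - 3*I²) = 2*I*(I - 3*I²))
D(11)*(-25 + 33) = (11²*(2 - 6*11))*(-25 + 33) = (121*(2 - 66))*8 = (121*(-64))*8 = -7744*8 = -61952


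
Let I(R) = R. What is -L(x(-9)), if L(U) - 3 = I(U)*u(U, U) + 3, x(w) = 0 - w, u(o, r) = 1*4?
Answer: -42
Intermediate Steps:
u(o, r) = 4
x(w) = -w
L(U) = 6 + 4*U (L(U) = 3 + (U*4 + 3) = 3 + (4*U + 3) = 3 + (3 + 4*U) = 6 + 4*U)
-L(x(-9)) = -(6 + 4*(-1*(-9))) = -(6 + 4*9) = -(6 + 36) = -1*42 = -42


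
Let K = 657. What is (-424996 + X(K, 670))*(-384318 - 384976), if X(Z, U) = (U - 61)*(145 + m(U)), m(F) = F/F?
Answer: 258545866108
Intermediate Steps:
m(F) = 1
X(Z, U) = -8906 + 146*U (X(Z, U) = (U - 61)*(145 + 1) = (-61 + U)*146 = -8906 + 146*U)
(-424996 + X(K, 670))*(-384318 - 384976) = (-424996 + (-8906 + 146*670))*(-384318 - 384976) = (-424996 + (-8906 + 97820))*(-769294) = (-424996 + 88914)*(-769294) = -336082*(-769294) = 258545866108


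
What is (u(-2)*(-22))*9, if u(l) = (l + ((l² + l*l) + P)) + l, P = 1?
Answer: -990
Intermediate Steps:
u(l) = 1 + 2*l + 2*l² (u(l) = (l + ((l² + l*l) + 1)) + l = (l + ((l² + l²) + 1)) + l = (l + (2*l² + 1)) + l = (l + (1 + 2*l²)) + l = (1 + l + 2*l²) + l = 1 + 2*l + 2*l²)
(u(-2)*(-22))*9 = ((1 + 2*(-2) + 2*(-2)²)*(-22))*9 = ((1 - 4 + 2*4)*(-22))*9 = ((1 - 4 + 8)*(-22))*9 = (5*(-22))*9 = -110*9 = -990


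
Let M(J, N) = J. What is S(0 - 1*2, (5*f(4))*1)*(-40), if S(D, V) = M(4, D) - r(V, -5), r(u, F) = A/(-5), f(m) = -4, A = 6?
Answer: -208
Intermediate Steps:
r(u, F) = -6/5 (r(u, F) = 6/(-5) = 6*(-⅕) = -6/5)
S(D, V) = 26/5 (S(D, V) = 4 - 1*(-6/5) = 4 + 6/5 = 26/5)
S(0 - 1*2, (5*f(4))*1)*(-40) = (26/5)*(-40) = -208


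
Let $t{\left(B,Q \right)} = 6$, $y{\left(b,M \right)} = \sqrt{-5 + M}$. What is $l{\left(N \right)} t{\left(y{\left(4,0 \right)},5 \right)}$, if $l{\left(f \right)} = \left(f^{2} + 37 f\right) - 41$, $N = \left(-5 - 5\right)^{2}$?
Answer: $81954$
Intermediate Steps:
$N = 100$ ($N = \left(-10\right)^{2} = 100$)
$l{\left(f \right)} = -41 + f^{2} + 37 f$
$l{\left(N \right)} t{\left(y{\left(4,0 \right)},5 \right)} = \left(-41 + 100^{2} + 37 \cdot 100\right) 6 = \left(-41 + 10000 + 3700\right) 6 = 13659 \cdot 6 = 81954$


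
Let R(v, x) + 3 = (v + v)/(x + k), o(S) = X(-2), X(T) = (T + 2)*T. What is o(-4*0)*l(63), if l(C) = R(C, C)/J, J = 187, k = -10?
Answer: 0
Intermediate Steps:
X(T) = T*(2 + T) (X(T) = (2 + T)*T = T*(2 + T))
o(S) = 0 (o(S) = -2*(2 - 2) = -2*0 = 0)
R(v, x) = -3 + 2*v/(-10 + x) (R(v, x) = -3 + (v + v)/(x - 10) = -3 + (2*v)/(-10 + x) = -3 + 2*v/(-10 + x))
l(C) = (30 - C)/(187*(-10 + C)) (l(C) = ((30 - 3*C + 2*C)/(-10 + C))/187 = ((30 - C)/(-10 + C))*(1/187) = (30 - C)/(187*(-10 + C)))
o(-4*0)*l(63) = 0*((30 - 1*63)/(187*(-10 + 63))) = 0*((1/187)*(30 - 63)/53) = 0*((1/187)*(1/53)*(-33)) = 0*(-3/901) = 0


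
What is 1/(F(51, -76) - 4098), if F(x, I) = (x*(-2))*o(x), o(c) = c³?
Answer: -1/13534500 ≈ -7.3885e-8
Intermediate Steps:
F(x, I) = -2*x⁴ (F(x, I) = (x*(-2))*x³ = (-2*x)*x³ = -2*x⁴)
1/(F(51, -76) - 4098) = 1/(-2*51⁴ - 4098) = 1/(-2*6765201 - 4098) = 1/(-13530402 - 4098) = 1/(-13534500) = -1/13534500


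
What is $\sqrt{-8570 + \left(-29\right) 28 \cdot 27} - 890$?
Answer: $-890 + i \sqrt{30494} \approx -890.0 + 174.63 i$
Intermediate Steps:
$\sqrt{-8570 + \left(-29\right) 28 \cdot 27} - 890 = \sqrt{-8570 - 21924} - 890 = \sqrt{-30494} - 890 = i \sqrt{30494} - 890 = -890 + i \sqrt{30494}$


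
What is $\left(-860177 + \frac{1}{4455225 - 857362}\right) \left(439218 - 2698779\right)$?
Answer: $\frac{6992887127193231750}{3597863} \approx 1.9436 \cdot 10^{12}$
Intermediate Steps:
$\left(-860177 + \frac{1}{4455225 - 857362}\right) \left(439218 - 2698779\right) = \left(-860177 + \frac{1}{3597863}\right) \left(-2259561\right) = \left(- \frac{3094799001750}{3597863}\right) \left(-2259561\right) = \frac{6992887127193231750}{3597863}$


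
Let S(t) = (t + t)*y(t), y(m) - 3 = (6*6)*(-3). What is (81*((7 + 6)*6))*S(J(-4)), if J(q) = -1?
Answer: 1326780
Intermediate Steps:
y(m) = -105 (y(m) = 3 + (6*6)*(-3) = 3 + 36*(-3) = 3 - 108 = -105)
S(t) = -210*t (S(t) = (t + t)*(-105) = (2*t)*(-105) = -210*t)
(81*((7 + 6)*6))*S(J(-4)) = (81*((7 + 6)*6))*(-210*(-1)) = (81*(13*6))*210 = (81*78)*210 = 6318*210 = 1326780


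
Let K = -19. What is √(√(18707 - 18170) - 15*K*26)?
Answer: √(7410 + √537) ≈ 86.216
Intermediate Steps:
√(√(18707 - 18170) - 15*K*26) = √(√(18707 - 18170) - 15*(-19)*26) = √(√537 + 285*26) = √(√537 + 7410) = √(7410 + √537)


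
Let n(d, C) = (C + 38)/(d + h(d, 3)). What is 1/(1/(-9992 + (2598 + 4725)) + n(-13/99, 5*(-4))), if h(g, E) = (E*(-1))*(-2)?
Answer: 1550689/4755577 ≈ 0.32608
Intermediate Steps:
h(g, E) = 2*E (h(g, E) = -E*(-2) = 2*E)
n(d, C) = (38 + C)/(6 + d) (n(d, C) = (C + 38)/(d + 2*3) = (38 + C)/(d + 6) = (38 + C)/(6 + d))
1/(1/(-9992 + (2598 + 4725)) + n(-13/99, 5*(-4))) = 1/(1/(-9992 + (2598 + 4725)) + (38 + 5*(-4))/(6 - 13/99)) = 1/(1/(-9992 + 7323) + (38 - 20)/(6 - 13*1/99)) = 1/(1/(-2669) + 18/(6 - 13/99)) = 1/(-1/2669 + 18/(581/99)) = 1/(-1/2669 + (99/581)*18) = 1/(-1/2669 + 1782/581) = 1/(4755577/1550689) = 1550689/4755577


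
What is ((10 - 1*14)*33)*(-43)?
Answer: 5676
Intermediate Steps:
((10 - 1*14)*33)*(-43) = ((10 - 14)*33)*(-43) = -4*33*(-43) = -132*(-43) = 5676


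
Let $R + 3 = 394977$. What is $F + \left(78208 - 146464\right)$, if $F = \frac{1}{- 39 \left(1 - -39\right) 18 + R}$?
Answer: $- \frac{25042716863}{366894} \approx -68256.0$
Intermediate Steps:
$R = 394974$ ($R = -3 + 394977 = 394974$)
$F = \frac{1}{366894}$ ($F = \frac{1}{- 39 \left(1 - -39\right) 18 + 394974} = \frac{1}{- 39 \left(1 + 39\right) 18 + 394974} = \frac{1}{\left(-39\right) 40 \cdot 18 + 394974} = \frac{1}{\left(-1560\right) 18 + 394974} = \frac{1}{-28080 + 394974} = \frac{1}{366894} \approx 2.7256 \cdot 10^{-6}$)
$F + \left(78208 - 146464\right) = \frac{1}{366894} + \left(78208 - 146464\right) = \frac{1}{366894} - 68256 = - \frac{25042716863}{366894}$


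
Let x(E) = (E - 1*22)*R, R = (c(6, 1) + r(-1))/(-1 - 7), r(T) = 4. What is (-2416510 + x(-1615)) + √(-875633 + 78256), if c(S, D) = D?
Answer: -19323895/8 + 7*I*√16273 ≈ -2.4155e+6 + 892.96*I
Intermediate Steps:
R = -5/8 (R = (1 + 4)/(-1 - 7) = 5/(-8) = 5*(-⅛) = -5/8 ≈ -0.62500)
x(E) = 55/4 - 5*E/8 (x(E) = (E - 1*22)*(-5/8) = (E - 22)*(-5/8) = (-22 + E)*(-5/8) = 55/4 - 5*E/8)
(-2416510 + x(-1615)) + √(-875633 + 78256) = (-2416510 + (55/4 - 5/8*(-1615))) + √(-875633 + 78256) = (-2416510 + (55/4 + 8075/8)) + √(-797377) = (-2416510 + 8185/8) + 7*I*√16273 = -19323895/8 + 7*I*√16273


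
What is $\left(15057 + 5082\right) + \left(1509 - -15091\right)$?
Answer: $36739$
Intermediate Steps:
$\left(15057 + 5082\right) + \left(1509 - -15091\right) = 20139 + \left(1509 + 15091\right) = 20139 + 16600 = 36739$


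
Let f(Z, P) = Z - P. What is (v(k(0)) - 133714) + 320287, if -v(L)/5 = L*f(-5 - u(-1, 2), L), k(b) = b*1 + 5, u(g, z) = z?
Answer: 186873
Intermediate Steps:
k(b) = 5 + b (k(b) = b + 5 = 5 + b)
v(L) = -5*L*(-7 - L) (v(L) = -5*L*((-5 - 1*2) - L) = -5*L*((-5 - 2) - L) = -5*L*(-7 - L))
(v(k(0)) - 133714) + 320287 = (5*(5 + 0)*(7 + (5 + 0)) - 133714) + 320287 = (5*5*(7 + 5) - 133714) + 320287 = (5*5*12 - 133714) + 320287 = (300 - 133714) + 320287 = -133414 + 320287 = 186873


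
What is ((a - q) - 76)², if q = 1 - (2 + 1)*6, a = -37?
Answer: 9216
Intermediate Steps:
q = -17 (q = 1 - 3*6 = 1 - 1*18 = 1 - 18 = -17)
((a - q) - 76)² = ((-37 - 1*(-17)) - 76)² = ((-37 + 17) - 76)² = (-20 - 76)² = (-96)² = 9216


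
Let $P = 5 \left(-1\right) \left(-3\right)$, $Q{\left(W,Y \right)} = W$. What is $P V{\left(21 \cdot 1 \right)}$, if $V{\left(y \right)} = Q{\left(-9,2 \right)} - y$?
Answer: $-450$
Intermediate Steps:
$V{\left(y \right)} = -9 - y$
$P = 15$ ($P = \left(-5\right) \left(-3\right) = 15$)
$P V{\left(21 \cdot 1 \right)} = 15 \left(-9 - 21 \cdot 1\right) = 15 \left(-9 - 21\right) = 15 \left(-30\right) = -450$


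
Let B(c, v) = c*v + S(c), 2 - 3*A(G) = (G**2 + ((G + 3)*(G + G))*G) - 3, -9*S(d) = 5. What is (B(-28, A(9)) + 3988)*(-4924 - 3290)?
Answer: -562842446/3 ≈ -1.8761e+8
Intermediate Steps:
S(d) = -5/9 (S(d) = -1/9*5 = -5/9)
A(G) = 5/3 - G**2/3 - 2*G**2*(3 + G)/3 (A(G) = 2/3 - ((G**2 + ((G + 3)*(G + G))*G) - 3)/3 = 2/3 - ((G**2 + ((3 + G)*(2*G))*G) - 3)/3 = 2/3 - ((G**2 + (2*G*(3 + G))*G) - 3)/3 = 2/3 - ((G**2 + 2*G**2*(3 + G)) - 3)/3 = 2/3 - (-3 + G**2 + 2*G**2*(3 + G))/3 = 2/3 + (1 - G**2/3 - 2*G**2*(3 + G)/3) = 5/3 - G**2/3 - 2*G**2*(3 + G)/3)
B(c, v) = -5/9 + c*v (B(c, v) = c*v - 5/9 = -5/9 + c*v)
(B(-28, A(9)) + 3988)*(-4924 - 3290) = ((-5/9 - 28*(5/3 - 7/3*9**2 - 2/3*9**3)) + 3988)*(-4924 - 3290) = ((-5/9 - 28*(5/3 - 7/3*81 - 2/3*729)) + 3988)*(-8214) = ((-5/9 - 28*(5/3 - 189 - 486)) + 3988)*(-8214) = ((-5/9 - 28*(-2020/3)) + 3988)*(-8214) = ((-5/9 + 56560/3) + 3988)*(-8214) = (169675/9 + 3988)*(-8214) = (205567/9)*(-8214) = -562842446/3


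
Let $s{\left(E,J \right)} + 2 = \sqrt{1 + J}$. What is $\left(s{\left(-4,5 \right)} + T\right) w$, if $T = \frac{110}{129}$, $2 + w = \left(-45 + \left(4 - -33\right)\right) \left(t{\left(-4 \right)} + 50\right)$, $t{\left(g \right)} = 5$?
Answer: $\frac{65416}{129} - 442 \sqrt{6} \approx -575.57$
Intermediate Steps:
$s{\left(E,J \right)} = -2 + \sqrt{1 + J}$
$w = -442$ ($w = -2 + \left(-45 + \left(4 - -33\right)\right) \left(5 + 50\right) = -2 + \left(-45 + \left(4 + 33\right)\right) 55 = -2 + \left(-45 + 37\right) 55 = -2 - 440 = -442$)
$T = \frac{110}{129}$ ($T = 110 \cdot \frac{1}{129} = \frac{110}{129} \approx 0.85271$)
$\left(s{\left(-4,5 \right)} + T\right) w = \left(\left(-2 + \sqrt{1 + 5}\right) + \frac{110}{129}\right) \left(-442\right) = \left(\left(-2 + \sqrt{6}\right) + \frac{110}{129}\right) \left(-442\right) = \left(- \frac{148}{129} + \sqrt{6}\right) \left(-442\right) = \frac{65416}{129} - 442 \sqrt{6}$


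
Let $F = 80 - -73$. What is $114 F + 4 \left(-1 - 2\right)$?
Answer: $17430$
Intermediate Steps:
$F = 153$ ($F = 80 + 73 = 153$)
$114 F + 4 \left(-1 - 2\right) = 114 \cdot 153 + 4 \left(-1 - 2\right) = 17442 + 4 \left(-3\right) = 17442 - 12 = 17430$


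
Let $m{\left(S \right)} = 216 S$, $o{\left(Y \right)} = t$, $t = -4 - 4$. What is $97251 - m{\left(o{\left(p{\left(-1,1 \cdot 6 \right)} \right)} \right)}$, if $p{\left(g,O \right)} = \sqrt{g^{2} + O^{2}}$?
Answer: $98979$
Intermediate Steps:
$p{\left(g,O \right)} = \sqrt{O^{2} + g^{2}}$
$t = -8$ ($t = -4 - 4 = -8$)
$o{\left(Y \right)} = -8$
$97251 - m{\left(o{\left(p{\left(-1,1 \cdot 6 \right)} \right)} \right)} = 97251 - 216 \left(-8\right) = 97251 - -1728 = 97251 + 1728 = 98979$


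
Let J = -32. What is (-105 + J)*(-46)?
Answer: 6302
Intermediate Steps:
(-105 + J)*(-46) = (-105 - 32)*(-46) = -137*(-46) = 6302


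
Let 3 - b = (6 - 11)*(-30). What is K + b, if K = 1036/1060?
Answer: -38696/265 ≈ -146.02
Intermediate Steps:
b = -147 (b = 3 - (6 - 11)*(-30) = 3 - (-5)*(-30) = 3 - 1*150 = 3 - 150 = -147)
K = 259/265 (K = 1036*(1/1060) = 259/265 ≈ 0.97736)
K + b = 259/265 - 147 = -38696/265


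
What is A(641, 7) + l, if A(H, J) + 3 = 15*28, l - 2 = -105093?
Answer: -104674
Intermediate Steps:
l = -105091 (l = 2 - 105093 = -105091)
A(H, J) = 417 (A(H, J) = -3 + 15*28 = -3 + 420 = 417)
A(641, 7) + l = 417 - 105091 = -104674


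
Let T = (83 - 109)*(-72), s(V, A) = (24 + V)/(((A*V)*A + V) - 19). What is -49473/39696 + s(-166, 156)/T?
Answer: -7794890514133/6254441382384 ≈ -1.2463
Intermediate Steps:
s(V, A) = (24 + V)/(-19 + V + V*A**2) (s(V, A) = (24 + V)/((V*A**2 + V) - 19) = (24 + V)/((V + V*A**2) - 19) = (24 + V)/(-19 + V + V*A**2))
T = 1872 (T = -26*(-72) = 1872)
-49473/39696 + s(-166, 156)/T = -49473/39696 + ((24 - 166)/(-19 - 166 - 166*156**2))/1872 = -49473*1/39696 + (-142/(-19 - 166 - 166*24336))*(1/1872) = -16491/13232 + (-142/(-19 - 166 - 4039776))*(1/1872) = -16491/13232 + (-142/(-4039961))*(1/1872) = -16491/13232 - 1/4039961*(-142)*(1/1872) = -16491/13232 + (142/4039961)*(1/1872) = -16491/13232 + 71/3781403496 = -7794890514133/6254441382384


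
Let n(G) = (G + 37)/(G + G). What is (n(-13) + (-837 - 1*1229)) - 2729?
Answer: -62347/13 ≈ -4795.9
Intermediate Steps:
n(G) = (37 + G)/(2*G) (n(G) = (37 + G)/((2*G)) = (37 + G)*(1/(2*G)) = (37 + G)/(2*G))
(n(-13) + (-837 - 1*1229)) - 2729 = ((1/2)*(37 - 13)/(-13) + (-837 - 1*1229)) - 2729 = ((1/2)*(-1/13)*24 + (-837 - 1229)) - 2729 = (-12/13 - 2066) - 2729 = -26870/13 - 2729 = -62347/13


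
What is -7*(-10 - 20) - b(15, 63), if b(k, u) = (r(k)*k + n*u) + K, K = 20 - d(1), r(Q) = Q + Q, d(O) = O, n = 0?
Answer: -259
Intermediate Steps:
r(Q) = 2*Q
K = 19 (K = 20 - 1*1 = 20 - 1 = 19)
b(k, u) = 19 + 2*k² (b(k, u) = ((2*k)*k + 0*u) + 19 = (2*k² + 0) + 19 = 2*k² + 19 = 19 + 2*k²)
-7*(-10 - 20) - b(15, 63) = -7*(-10 - 20) - (19 + 2*15²) = -7*(-30) - (19 + 2*225) = 210 - (19 + 450) = 210 - 1*469 = 210 - 469 = -259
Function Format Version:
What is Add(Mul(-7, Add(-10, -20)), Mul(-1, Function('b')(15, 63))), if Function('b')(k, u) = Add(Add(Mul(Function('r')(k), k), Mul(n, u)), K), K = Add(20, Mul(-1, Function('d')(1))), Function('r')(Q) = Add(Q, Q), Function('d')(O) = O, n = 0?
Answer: -259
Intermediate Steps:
Function('r')(Q) = Mul(2, Q)
K = 19 (K = Add(20, Mul(-1, 1)) = Add(20, -1) = 19)
Function('b')(k, u) = Add(19, Mul(2, Pow(k, 2))) (Function('b')(k, u) = Add(Add(Mul(Mul(2, k), k), Mul(0, u)), 19) = Add(Add(Mul(2, Pow(k, 2)), 0), 19) = Add(Mul(2, Pow(k, 2)), 19) = Add(19, Mul(2, Pow(k, 2))))
Add(Mul(-7, Add(-10, -20)), Mul(-1, Function('b')(15, 63))) = Add(Mul(-7, Add(-10, -20)), Mul(-1, Add(19, Mul(2, Pow(15, 2))))) = Add(Mul(-7, -30), Mul(-1, Add(19, Mul(2, 225)))) = Add(210, Mul(-1, Add(19, 450))) = Add(210, Mul(-1, 469)) = Add(210, -469) = -259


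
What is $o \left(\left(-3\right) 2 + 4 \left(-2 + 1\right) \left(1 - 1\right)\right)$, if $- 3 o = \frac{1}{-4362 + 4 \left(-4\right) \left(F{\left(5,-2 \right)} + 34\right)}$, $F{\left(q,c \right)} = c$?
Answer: $- \frac{1}{2437} \approx -0.00041034$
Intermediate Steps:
$o = \frac{1}{14622}$ ($o = - \frac{1}{3 \left(-4362 + 4 \left(-4\right) \left(-2 + 34\right)\right)} = - \frac{1}{3 \left(-4362 - 512\right)} = - \frac{1}{3 \left(-4874\right)} = \left(- \frac{1}{3}\right) \left(- \frac{1}{4874}\right) = \frac{1}{14622} \approx 6.839 \cdot 10^{-5}$)
$o \left(\left(-3\right) 2 + 4 \left(-2 + 1\right) \left(1 - 1\right)\right) = \frac{\left(-3\right) 2 + 4 \left(-2 + 1\right) \left(1 - 1\right)}{14622} = \frac{-6 + 4 \left(\left(-1\right) 0\right)}{14622} = \frac{-6 + 4 \cdot 0}{14622} = \frac{-6 + 0}{14622} = \frac{1}{14622} \left(-6\right) = - \frac{1}{2437}$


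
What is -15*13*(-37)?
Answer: 7215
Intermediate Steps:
-15*13*(-37) = -195*(-37) = 7215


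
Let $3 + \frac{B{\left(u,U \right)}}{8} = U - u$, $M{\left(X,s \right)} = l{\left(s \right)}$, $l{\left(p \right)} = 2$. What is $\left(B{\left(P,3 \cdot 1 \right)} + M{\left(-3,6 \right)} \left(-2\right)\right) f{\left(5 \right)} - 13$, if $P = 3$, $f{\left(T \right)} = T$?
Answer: $-153$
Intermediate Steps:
$M{\left(X,s \right)} = 2$
$B{\left(u,U \right)} = -24 - 8 u + 8 U$ ($B{\left(u,U \right)} = -24 + 8 \left(U - u\right) = -24 + \left(- 8 u + 8 U\right) = -24 - 8 u + 8 U$)
$\left(B{\left(P,3 \cdot 1 \right)} + M{\left(-3,6 \right)} \left(-2\right)\right) f{\left(5 \right)} - 13 = \left(\left(-24 - 24 + 8 \cdot 3 \cdot 1\right) + 2 \left(-2\right)\right) 5 - 13 = \left(\left(-24 - 24 + 8 \cdot 3\right) - 4\right) 5 - 13 = \left(\left(-24 - 24 + 24\right) - 4\right) 5 - 13 = \left(-24 - 4\right) 5 - 13 = \left(-28\right) 5 - 13 = -140 - 13 = -153$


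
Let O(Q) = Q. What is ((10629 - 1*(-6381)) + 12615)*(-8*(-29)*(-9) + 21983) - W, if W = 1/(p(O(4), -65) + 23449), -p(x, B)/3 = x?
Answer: 13813518781874/23437 ≈ 5.8939e+8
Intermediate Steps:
p(x, B) = -3*x
W = 1/23437 (W = 1/(-3*4 + 23449) = 1/(-12 + 23449) = 1/23437 ≈ 4.2668e-5)
((10629 - 1*(-6381)) + 12615)*(-8*(-29)*(-9) + 21983) - W = ((10629 - 1*(-6381)) + 12615)*(-8*(-29)*(-9) + 21983) - 1*1/23437 = ((10629 + 6381) + 12615)*(232*(-9) + 21983) - 1/23437 = (17010 + 12615)*(-2088 + 21983) - 1/23437 = 29625*19895 - 1/23437 = 589389375 - 1/23437 = 13813518781874/23437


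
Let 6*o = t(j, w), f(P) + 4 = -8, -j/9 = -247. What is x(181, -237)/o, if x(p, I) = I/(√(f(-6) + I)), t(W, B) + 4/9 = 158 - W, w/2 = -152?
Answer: -4266*I*√249/1542887 ≈ -0.04363*I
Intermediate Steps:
j = 2223 (j = -9*(-247) = 2223)
f(P) = -12 (f(P) = -4 - 8 = -12)
w = -304 (w = 2*(-152) = -304)
t(W, B) = 1418/9 - W (t(W, B) = -4/9 + (158 - W) = 1418/9 - W)
o = -18589/54 (o = (1418/9 - 1*2223)/6 = (1418/9 - 2223)/6 = (⅙)*(-18589/9) = -18589/54 ≈ -344.24)
x(p, I) = I/√(-12 + I) (x(p, I) = I/(√(-12 + I)) = I/√(-12 + I))
x(181, -237)/o = (-237/√(-12 - 237))/(-18589/54) = -(-79)*I*√249/83*(-54/18589) = (79*I*√249/83)*(-54/18589) = -4266*I*√249/1542887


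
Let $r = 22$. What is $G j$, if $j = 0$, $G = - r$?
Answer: $0$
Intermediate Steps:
$G = -22$ ($G = \left(-1\right) 22 = -22$)
$G j = \left(-22\right) 0 = 0$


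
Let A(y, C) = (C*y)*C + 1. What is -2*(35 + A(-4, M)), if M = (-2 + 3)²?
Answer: -64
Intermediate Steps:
M = 1 (M = 1² = 1)
A(y, C) = 1 + y*C² (A(y, C) = y*C² + 1 = 1 + y*C²)
-2*(35 + A(-4, M)) = -2*(35 + (1 - 4*1²)) = -2*(35 + (1 - 4*1)) = -2*(35 + (1 - 4)) = -2*(35 - 3) = -2*32 = -64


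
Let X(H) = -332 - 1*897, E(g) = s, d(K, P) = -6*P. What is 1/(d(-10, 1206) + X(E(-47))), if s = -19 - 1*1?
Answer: -1/8465 ≈ -0.00011813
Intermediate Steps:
s = -20 (s = -19 - 1 = -20)
E(g) = -20
X(H) = -1229 (X(H) = -332 - 897 = -1229)
1/(d(-10, 1206) + X(E(-47))) = 1/(-6*1206 - 1229) = 1/(-7236 - 1229) = 1/(-8465) = -1/8465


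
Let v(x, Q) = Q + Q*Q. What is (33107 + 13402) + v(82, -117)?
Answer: 60081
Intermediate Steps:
v(x, Q) = Q + Q²
(33107 + 13402) + v(82, -117) = (33107 + 13402) - 117*(1 - 117) = 46509 - 117*(-116) = 46509 + 13572 = 60081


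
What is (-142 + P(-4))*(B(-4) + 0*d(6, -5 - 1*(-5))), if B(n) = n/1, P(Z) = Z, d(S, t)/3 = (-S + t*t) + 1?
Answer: 584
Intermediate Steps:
d(S, t) = 3 - 3*S + 3*t² (d(S, t) = 3*((-S + t*t) + 1) = 3*((-S + t²) + 1) = 3*((t² - S) + 1) = 3*(1 + t² - S) = 3 - 3*S + 3*t²)
B(n) = n (B(n) = n*1 = n)
(-142 + P(-4))*(B(-4) + 0*d(6, -5 - 1*(-5))) = (-142 - 4)*(-4 + 0*(3 - 3*6 + 3*(-5 - 1*(-5))²)) = -146*(-4 + 0*(3 - 18 + 3*(-5 + 5)²)) = -146*(-4 + 0*(3 - 18 + 3*0²)) = -146*(-4 + 0*(3 - 18 + 3*0)) = -146*(-4 + 0*(3 - 18 + 0)) = -146*(-4 + 0*(-15)) = -146*(-4 + 0) = -146*(-4) = 584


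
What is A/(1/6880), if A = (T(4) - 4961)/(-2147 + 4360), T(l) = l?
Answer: -34104160/2213 ≈ -15411.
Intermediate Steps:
A = -4957/2213 (A = (4 - 4961)/(-2147 + 4360) = -4957/2213 ≈ -2.2399)
A/(1/6880) = -4957/(2213*(1/6880)) = -4957/(2213*1/6880) = -4957/2213*6880 = -34104160/2213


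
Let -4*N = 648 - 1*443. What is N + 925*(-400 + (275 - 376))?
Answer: -1853905/4 ≈ -4.6348e+5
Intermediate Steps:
N = -205/4 (N = -(648 - 1*443)/4 = -(648 - 443)/4 = -¼*205 = -205/4 ≈ -51.250)
N + 925*(-400 + (275 - 376)) = -205/4 + 925*(-400 + (275 - 376)) = -205/4 + 925*(-400 - 101) = -205/4 + 925*(-501) = -205/4 - 463425 = -1853905/4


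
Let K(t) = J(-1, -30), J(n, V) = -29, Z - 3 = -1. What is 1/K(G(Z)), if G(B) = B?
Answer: -1/29 ≈ -0.034483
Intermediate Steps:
Z = 2 (Z = 3 - 1 = 2)
K(t) = -29
1/K(G(Z)) = 1/(-29) = -1/29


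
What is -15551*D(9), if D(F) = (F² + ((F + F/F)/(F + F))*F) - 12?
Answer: -1150774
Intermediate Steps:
D(F) = -23/2 + F² + F/2 (D(F) = (F² + ((F + 1)/((2*F)))*F) - 12 = (F² + ((1 + F)*(1/(2*F)))*F) - 12 = (F² + ((1 + F)/(2*F))*F) - 12 = (F² + (½ + F/2)) - 12 = (½ + F² + F/2) - 12 = -23/2 + F² + F/2)
-15551*D(9) = -15551*(-23/2 + 9² + (½)*9) = -15551*(-23/2 + 81 + 9/2) = -15551*74 = -1150774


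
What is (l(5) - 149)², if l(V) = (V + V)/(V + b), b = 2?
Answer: 1067089/49 ≈ 21777.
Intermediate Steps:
l(V) = 2*V/(2 + V) (l(V) = (V + V)/(V + 2) = (2*V)/(2 + V) = 2*V/(2 + V))
(l(5) - 149)² = (2*5/(2 + 5) - 149)² = (2*5/7 - 149)² = (2*5*(⅐) - 149)² = (10/7 - 149)² = (-1033/7)² = 1067089/49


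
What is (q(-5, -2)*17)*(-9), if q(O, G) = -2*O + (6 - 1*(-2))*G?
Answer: 918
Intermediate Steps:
q(O, G) = -2*O + 8*G (q(O, G) = -2*O + (6 + 2)*G = -2*O + 8*G)
(q(-5, -2)*17)*(-9) = ((-2*(-5) + 8*(-2))*17)*(-9) = ((10 - 16)*17)*(-9) = -6*17*(-9) = -102*(-9) = 918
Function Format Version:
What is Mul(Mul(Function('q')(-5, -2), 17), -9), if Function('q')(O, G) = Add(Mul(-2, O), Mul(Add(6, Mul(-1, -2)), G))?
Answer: 918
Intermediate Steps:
Function('q')(O, G) = Add(Mul(-2, O), Mul(8, G)) (Function('q')(O, G) = Add(Mul(-2, O), Mul(Add(6, 2), G)) = Add(Mul(-2, O), Mul(8, G)))
Mul(Mul(Function('q')(-5, -2), 17), -9) = Mul(Mul(Add(Mul(-2, -5), Mul(8, -2)), 17), -9) = Mul(Mul(Add(10, -16), 17), -9) = Mul(Mul(-6, 17), -9) = Mul(-102, -9) = 918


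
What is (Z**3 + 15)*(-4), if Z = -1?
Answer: -56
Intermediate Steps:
(Z**3 + 15)*(-4) = ((-1)**3 + 15)*(-4) = (-1 + 15)*(-4) = 14*(-4) = -56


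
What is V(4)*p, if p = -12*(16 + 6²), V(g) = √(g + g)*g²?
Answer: -19968*√2 ≈ -28239.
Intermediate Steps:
V(g) = √2*g^(5/2) (V(g) = √(2*g)*g² = (√2*√g)*g² = √2*g^(5/2))
p = -624 (p = -12*(16 + 36) = -12*52 = -624)
V(4)*p = (√2*4^(5/2))*(-624) = (√2*32)*(-624) = (32*√2)*(-624) = -19968*√2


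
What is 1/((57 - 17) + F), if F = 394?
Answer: 1/434 ≈ 0.0023041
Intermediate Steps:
1/((57 - 17) + F) = 1/((57 - 17) + 394) = 1/(40 + 394) = 1/434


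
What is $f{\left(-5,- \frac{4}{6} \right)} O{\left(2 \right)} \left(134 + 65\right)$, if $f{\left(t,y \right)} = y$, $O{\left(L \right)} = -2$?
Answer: $\frac{796}{3} \approx 265.33$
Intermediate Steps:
$f{\left(-5,- \frac{4}{6} \right)} O{\left(2 \right)} \left(134 + 65\right) = - \frac{4}{6} \left(-2\right) \left(134 + 65\right) = \left(-4\right) \frac{1}{6} \left(-2\right) 199 = \left(- \frac{2}{3}\right) \left(-2\right) 199 = \frac{4}{3} \cdot 199 = \frac{796}{3}$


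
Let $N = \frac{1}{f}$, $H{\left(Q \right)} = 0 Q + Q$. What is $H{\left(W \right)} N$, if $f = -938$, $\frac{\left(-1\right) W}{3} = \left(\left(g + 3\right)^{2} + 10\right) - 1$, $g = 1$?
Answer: $\frac{75}{938} \approx 0.079957$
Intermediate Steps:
$W = -75$ ($W = - 3 \left(\left(\left(1 + 3\right)^{2} + 10\right) - 1\right) = - 3 \left(\left(4^{2} + 10\right) - 1\right) = - 3 \left(\left(16 + 10\right) - 1\right) = - 3 \left(26 - 1\right) = \left(-3\right) 25 = -75$)
$H{\left(Q \right)} = Q$ ($H{\left(Q \right)} = 0 + Q = Q$)
$N = - \frac{1}{938}$ ($N = \frac{1}{-938} = - \frac{1}{938} \approx -0.0010661$)
$H{\left(W \right)} N = \left(-75\right) \left(- \frac{1}{938}\right) = \frac{75}{938}$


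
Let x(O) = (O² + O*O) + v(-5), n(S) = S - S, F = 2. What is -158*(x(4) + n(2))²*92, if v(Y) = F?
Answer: -16803616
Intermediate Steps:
n(S) = 0
v(Y) = 2
x(O) = 2 + 2*O² (x(O) = (O² + O*O) + 2 = (O² + O²) + 2 = 2*O² + 2 = 2 + 2*O²)
-158*(x(4) + n(2))²*92 = -158*((2 + 2*4²) + 0)²*92 = -158*((2 + 2*16) + 0)²*92 = -158*((2 + 32) + 0)²*92 = -158*(34 + 0)²*92 = -158*34²*92 = -158*1156*92 = -182648*92 = -16803616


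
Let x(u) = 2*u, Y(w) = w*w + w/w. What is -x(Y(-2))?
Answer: -10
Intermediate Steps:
Y(w) = 1 + w**2 (Y(w) = w**2 + 1 = 1 + w**2)
-x(Y(-2)) = -2*(1 + (-2)**2) = -2*(1 + 4) = -2*5 = -1*10 = -10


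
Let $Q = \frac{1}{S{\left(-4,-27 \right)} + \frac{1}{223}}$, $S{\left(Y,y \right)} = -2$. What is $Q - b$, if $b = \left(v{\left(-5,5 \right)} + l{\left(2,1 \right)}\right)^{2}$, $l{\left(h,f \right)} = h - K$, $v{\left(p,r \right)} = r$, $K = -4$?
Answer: $- \frac{54068}{445} \approx -121.5$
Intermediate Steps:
$l{\left(h,f \right)} = 4 + h$ ($l{\left(h,f \right)} = h - -4 = h + 4 = 4 + h$)
$Q = - \frac{223}{445}$ ($Q = \frac{1}{-2 + \frac{1}{223}} = \frac{1}{- \frac{445}{223}} = - \frac{223}{445} \approx -0.50112$)
$b = 121$ ($b = \left(5 + \left(4 + 2\right)\right)^{2} = \left(5 + 6\right)^{2} = 11^{2} = 121$)
$Q - b = - \frac{223}{445} - 121 = - \frac{54068}{445}$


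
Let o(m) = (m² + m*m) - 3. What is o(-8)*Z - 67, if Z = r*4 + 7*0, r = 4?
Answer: 1933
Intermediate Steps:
o(m) = -3 + 2*m² (o(m) = (m² + m²) - 3 = 2*m² - 3 = -3 + 2*m²)
Z = 16 (Z = 4*4 + 7*0 = 16 + 0 = 16)
o(-8)*Z - 67 = (-3 + 2*(-8)²)*16 - 67 = (-3 + 2*64)*16 - 67 = (-3 + 128)*16 - 67 = 125*16 - 67 = 2000 - 67 = 1933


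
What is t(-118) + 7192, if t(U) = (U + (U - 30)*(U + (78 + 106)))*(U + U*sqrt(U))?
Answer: 1173740 + 1166548*I*sqrt(118) ≈ 1.1737e+6 + 1.2672e+7*I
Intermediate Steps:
t(U) = (U + U**(3/2))*(U + (-30 + U)*(184 + U)) (t(U) = (U + (-30 + U)*(U + 184))*(U + U**(3/2)) = (U + (-30 + U)*(184 + U))*(U + U**(3/2)) = (U + U**(3/2))*(U + (-30 + U)*(184 + U)))
t(-118) + 7192 = ((-118)**3 + (-118)**(7/2) - 5520*(-118) - (-651360)*I*sqrt(118) + 155*(-118)**2 + 155*(-118)**(5/2)) + 7192 = (-1643032 - 1643032*I*sqrt(118) + 651360 - (-651360)*I*sqrt(118) + 155*13924 + 155*(13924*I*sqrt(118))) + 7192 = (-1643032 - 1643032*I*sqrt(118) + 651360 + 651360*I*sqrt(118) + 2158220 + 2158220*I*sqrt(118)) + 7192 = (1166548 + 1166548*I*sqrt(118)) + 7192 = 1173740 + 1166548*I*sqrt(118)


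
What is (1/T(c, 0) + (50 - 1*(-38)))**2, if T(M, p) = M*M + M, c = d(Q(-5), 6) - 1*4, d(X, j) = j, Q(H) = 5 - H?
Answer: 279841/36 ≈ 7773.4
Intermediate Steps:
c = 2 (c = 6 - 1*4 = 6 - 4 = 2)
T(M, p) = M + M**2 (T(M, p) = M**2 + M = M + M**2)
(1/T(c, 0) + (50 - 1*(-38)))**2 = (1/(2*(1 + 2)) + (50 - 1*(-38)))**2 = (1/(2*3) + (50 + 38))**2 = (1/6 + 88)**2 = (529/6)**2 = 279841/36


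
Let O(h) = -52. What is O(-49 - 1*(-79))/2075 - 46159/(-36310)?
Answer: 18778361/15068650 ≈ 1.2462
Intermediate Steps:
O(-49 - 1*(-79))/2075 - 46159/(-36310) = -52/2075 - 46159/(-36310) = -52*1/2075 - 46159*(-1/36310) = -52/2075 + 46159/36310 = 18778361/15068650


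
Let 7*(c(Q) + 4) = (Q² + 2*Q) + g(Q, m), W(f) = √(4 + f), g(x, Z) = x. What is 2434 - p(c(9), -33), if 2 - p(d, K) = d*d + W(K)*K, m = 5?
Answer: 125568/49 - 33*I*√29 ≈ 2562.6 - 177.71*I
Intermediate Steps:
c(Q) = -4 + Q²/7 + 3*Q/7 (c(Q) = -4 + ((Q² + 2*Q) + Q)/7 = -4 + (Q² + 3*Q)/7 = -4 + (Q²/7 + 3*Q/7) = -4 + Q²/7 + 3*Q/7)
p(d, K) = 2 - d² - K*√(4 + K) (p(d, K) = 2 - (d*d + √(4 + K)*K) = 2 - (d² + K*√(4 + K)) = 2 + (-d² - K*√(4 + K)) = 2 - d² - K*√(4 + K))
2434 - p(c(9), -33) = 2434 - (2 - (-4 + (⅐)*9² + (3/7)*9)² - 1*(-33)*√(4 - 33)) = 2434 - (2 - (-4 + (⅐)*81 + 27/7)² - 1*(-33)*√(-29)) = 2434 - (2 - (-4 + 81/7 + 27/7)² - 1*(-33)*I*√29) = 2434 - (2 - (80/7)² + 33*I*√29) = 2434 - (2 - 1*6400/49 + 33*I*√29) = 2434 - (2 - 6400/49 + 33*I*√29) = 2434 - (-6302/49 + 33*I*√29) = 2434 + (6302/49 - 33*I*√29) = 125568/49 - 33*I*√29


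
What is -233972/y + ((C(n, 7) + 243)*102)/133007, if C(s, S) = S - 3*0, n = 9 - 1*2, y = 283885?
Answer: -3411549472/5394098885 ≈ -0.63246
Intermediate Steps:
n = 7 (n = 9 - 2 = 7)
C(s, S) = S (C(s, S) = S + 0 = S)
-233972/y + ((C(n, 7) + 243)*102)/133007 = -233972/283885 + ((7 + 243)*102)/133007 = -233972*1/283885 + (250*102)*(1/133007) = -233972/283885 + 25500*(1/133007) = -233972/283885 + 25500/133007 = -3411549472/5394098885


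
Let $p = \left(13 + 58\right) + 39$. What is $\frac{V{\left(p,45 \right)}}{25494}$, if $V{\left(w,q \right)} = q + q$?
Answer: $\frac{15}{4249} \approx 0.0035302$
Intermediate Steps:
$p = 110$ ($p = 71 + 39 = 110$)
$V{\left(w,q \right)} = 2 q$
$\frac{V{\left(p,45 \right)}}{25494} = \frac{2 \cdot 45}{25494} = 90 \cdot \frac{1}{25494} = \frac{15}{4249}$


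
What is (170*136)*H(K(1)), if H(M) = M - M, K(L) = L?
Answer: 0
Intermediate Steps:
H(M) = 0
(170*136)*H(K(1)) = (170*136)*0 = 23120*0 = 0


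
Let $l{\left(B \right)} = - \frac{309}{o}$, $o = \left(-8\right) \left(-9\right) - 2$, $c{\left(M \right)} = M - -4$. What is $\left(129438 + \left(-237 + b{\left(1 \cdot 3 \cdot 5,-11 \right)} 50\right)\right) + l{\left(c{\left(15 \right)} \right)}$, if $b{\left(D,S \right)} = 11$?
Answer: $\frac{9082261}{70} \approx 1.2975 \cdot 10^{5}$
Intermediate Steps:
$c{\left(M \right)} = 4 + M$ ($c{\left(M \right)} = M + 4 = 4 + M$)
$o = 70$ ($o = 72 - 2 = 70$)
$l{\left(B \right)} = - \frac{309}{70}$
$\left(129438 + \left(-237 + b{\left(1 \cdot 3 \cdot 5,-11 \right)} 50\right)\right) + l{\left(c{\left(15 \right)} \right)} = \left(129438 + \left(-237 + 11 \cdot 50\right)\right) - \frac{309}{70} = \left(129438 + \left(-237 + 550\right)\right) - \frac{309}{70} = \left(129438 + 313\right) - \frac{309}{70} = 129751 - \frac{309}{70} = \frac{9082261}{70}$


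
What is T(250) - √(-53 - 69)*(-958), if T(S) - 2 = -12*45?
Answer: -538 + 958*I*√122 ≈ -538.0 + 10581.0*I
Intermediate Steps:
T(S) = -538 (T(S) = 2 - 12*45 = 2 - 540 = -538)
T(250) - √(-53 - 69)*(-958) = -538 - √(-53 - 69)*(-958) = -538 - √(-122)*(-958) = -538 - I*√122*(-958) = -538 - (-958)*I*√122 = -538 + 958*I*√122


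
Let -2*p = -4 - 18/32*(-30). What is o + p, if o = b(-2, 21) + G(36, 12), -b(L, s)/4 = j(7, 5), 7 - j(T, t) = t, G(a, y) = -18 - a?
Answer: -1095/16 ≈ -68.438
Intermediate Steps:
j(T, t) = 7 - t
b(L, s) = -8 (b(L, s) = -4*(7 - 1*5) = -4*(7 - 5) = -4*2 = -8)
p = -103/16 (p = -(-4 - 18/32*(-30))/2 = -(-4 - 18*1/32*(-30))/2 = -(-4 - 9/16*(-30))/2 = -(-4 + 135/8)/2 = -½*103/8 = -103/16 ≈ -6.4375)
o = -62 (o = -8 + (-18 - 1*36) = -8 + (-18 - 36) = -8 - 54 = -62)
o + p = -62 - 103/16 = -1095/16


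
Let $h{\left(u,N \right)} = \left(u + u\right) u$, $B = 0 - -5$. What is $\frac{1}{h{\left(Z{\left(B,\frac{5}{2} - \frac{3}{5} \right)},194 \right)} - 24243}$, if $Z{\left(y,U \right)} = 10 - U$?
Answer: $- \frac{50}{1205589} \approx -4.1473 \cdot 10^{-5}$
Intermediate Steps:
$B = 5$ ($B = 0 + 5 = 5$)
$h{\left(u,N \right)} = 2 u^{2}$ ($h{\left(u,N \right)} = 2 u u = 2 u^{2}$)
$\frac{1}{h{\left(Z{\left(B,\frac{5}{2} - \frac{3}{5} \right)},194 \right)} - 24243} = \frac{1}{2 \left(10 - \left(\frac{5}{2} - \frac{3}{5}\right)\right)^{2} - 24243} = \frac{1}{2 \left(10 - \frac{19}{10}\right)^{2} - 24243} = \frac{1}{2 \left(\frac{81}{10}\right)^{2} - 24243} = \frac{1}{2 \cdot \frac{6561}{100} - 24243} = \frac{1}{\frac{6561}{50} - 24243} = \frac{1}{- \frac{1205589}{50}} = - \frac{50}{1205589}$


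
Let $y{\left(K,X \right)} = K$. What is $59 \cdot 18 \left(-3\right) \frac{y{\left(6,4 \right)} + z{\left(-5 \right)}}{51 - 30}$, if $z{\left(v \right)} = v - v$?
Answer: $- \frac{6372}{7} \approx -910.29$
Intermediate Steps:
$z{\left(v \right)} = 0$
$59 \cdot 18 \left(-3\right) \frac{y{\left(6,4 \right)} + z{\left(-5 \right)}}{51 - 30} = 59 \cdot 18 \left(-3\right) \frac{6 + 0}{51 - 30} = 59 \left(-54\right) \frac{6}{21} = - 3186 \cdot 6 \cdot \frac{1}{21} = \left(-3186\right) \frac{2}{7} = - \frac{6372}{7}$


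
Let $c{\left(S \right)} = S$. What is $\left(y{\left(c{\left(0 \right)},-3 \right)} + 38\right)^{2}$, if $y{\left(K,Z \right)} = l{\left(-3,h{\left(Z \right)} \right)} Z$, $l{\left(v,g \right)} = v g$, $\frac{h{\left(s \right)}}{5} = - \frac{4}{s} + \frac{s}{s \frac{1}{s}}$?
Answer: $1369$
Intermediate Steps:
$h{\left(s \right)} = - \frac{20}{s} + 5 s$ ($h{\left(s \right)} = 5 \left(- \frac{4}{s} + \frac{s}{s \frac{1}{s}}\right) = 5 \left(- \frac{4}{s} + \frac{s}{1}\right) = 5 \left(- \frac{4}{s} + s 1\right) = 5 \left(- \frac{4}{s} + s\right) = 5 \left(s - \frac{4}{s}\right) = - \frac{20}{s} + 5 s$)
$l{\left(v,g \right)} = g v$
$y{\left(K,Z \right)} = Z \left(- 15 Z + \frac{60}{Z}\right)$ ($y{\left(K,Z \right)} = \left(- \frac{20}{Z} + 5 Z\right) \left(-3\right) Z = \left(- 15 Z + \frac{60}{Z}\right) Z = Z \left(- 15 Z + \frac{60}{Z}\right)$)
$\left(y{\left(c{\left(0 \right)},-3 \right)} + 38\right)^{2} = \left(\left(60 - 15 \left(-3\right)^{2}\right) + 38\right)^{2} = \left(\left(60 - 135\right) + 38\right)^{2} = \left(-75 + 38\right)^{2} = \left(-37\right)^{2} = 1369$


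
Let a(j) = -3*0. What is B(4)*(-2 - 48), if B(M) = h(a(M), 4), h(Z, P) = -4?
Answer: 200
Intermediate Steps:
a(j) = 0
B(M) = -4
B(4)*(-2 - 48) = -4*(-2 - 48) = -4*(-50) = 200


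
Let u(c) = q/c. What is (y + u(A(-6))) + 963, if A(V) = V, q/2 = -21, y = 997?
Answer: 1967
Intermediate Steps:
q = -42 (q = 2*(-21) = -42)
u(c) = -42/c
(y + u(A(-6))) + 963 = (997 - 42/(-6)) + 963 = (997 - 42*(-⅙)) + 963 = (997 + 7) + 963 = 1004 + 963 = 1967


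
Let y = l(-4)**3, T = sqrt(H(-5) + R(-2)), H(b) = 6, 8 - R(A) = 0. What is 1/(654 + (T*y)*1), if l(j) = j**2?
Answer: -327/117226654 + 1024*sqrt(14)/58613327 ≈ 6.2579e-5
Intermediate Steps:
R(A) = 8 (R(A) = 8 - 1*0 = 8 + 0 = 8)
T = sqrt(14) (T = sqrt(6 + 8) = sqrt(14) ≈ 3.7417)
y = 4096 (y = ((-4)**2)**3 = 16**3 = 4096)
1/(654 + (T*y)*1) = 1/(654 + (sqrt(14)*4096)*1) = 1/(654 + (4096*sqrt(14))*1) = 1/(654 + 4096*sqrt(14))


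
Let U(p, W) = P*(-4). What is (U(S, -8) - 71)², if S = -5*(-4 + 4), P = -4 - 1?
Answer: 2601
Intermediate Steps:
P = -5
S = 0 (S = -5*0 = 0)
U(p, W) = 20 (U(p, W) = -5*(-4) = 20)
(U(S, -8) - 71)² = (20 - 71)² = (-51)² = 2601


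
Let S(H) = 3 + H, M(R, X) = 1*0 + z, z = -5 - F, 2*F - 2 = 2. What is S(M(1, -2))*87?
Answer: -348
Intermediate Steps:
F = 2 (F = 1 + (½)*2 = 1 + 1 = 2)
z = -7 (z = -5 - 1*2 = -5 - 2 = -7)
M(R, X) = -7 (M(R, X) = 1*0 - 7 = 0 - 7 = -7)
S(M(1, -2))*87 = (3 - 7)*87 = -4*87 = -348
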